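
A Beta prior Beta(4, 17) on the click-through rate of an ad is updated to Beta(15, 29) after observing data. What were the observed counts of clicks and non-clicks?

Under Beta–binomial conjugacy the posterior parameters are (α+s, β+f).
So s = 15 − 4 = 11 and f = 29 − 17 = 12.

11 clicks and 12 non-clicks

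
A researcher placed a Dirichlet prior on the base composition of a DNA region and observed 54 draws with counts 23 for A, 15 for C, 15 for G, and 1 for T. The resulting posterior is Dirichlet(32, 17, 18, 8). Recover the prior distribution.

For a Dirichlet(α) prior with multinomial counts c, the posterior is Dirichlet(α + c) componentwise.
Subtract each count from the matching posterior parameter: 32−23=9, 17−15=2, 18−15=3, 8−1=7.

Dirichlet(9, 2, 3, 7)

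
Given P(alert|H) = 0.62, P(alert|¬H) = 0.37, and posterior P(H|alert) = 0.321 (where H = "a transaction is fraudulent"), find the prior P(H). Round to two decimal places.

P(H) = 0.22

Bayes' rule in odds form gives O(H|E) = O(H)·[P(E|H)/P(E|¬H)], hence O(H) = O(H|E)/LR.
Posterior odds = 0.321/(1−0.321) = 0.4728. LR = 0.62/0.37 = 1.6757.
Prior odds = 0.4728/1.6757 = 0.2822, so P(H) = 0.2822/(1+0.2822) ≈ 0.22.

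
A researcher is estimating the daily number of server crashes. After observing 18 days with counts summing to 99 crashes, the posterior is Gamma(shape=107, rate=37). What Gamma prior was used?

Gamma(shape=8, rate=19)

A Gamma(α, β) prior (rate parametrization) on a Poisson rate with n observations summing to S gives posterior Gamma(α+S, β+n).
So α = 107 − 99 = 8 and β = 37 − 18 = 19.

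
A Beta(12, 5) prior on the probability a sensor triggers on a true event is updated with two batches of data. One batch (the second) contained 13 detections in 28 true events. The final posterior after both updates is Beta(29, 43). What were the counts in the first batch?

4 detections and 23 misses

Because Beta–binomial updating is additive in the counts, the combined data contributed (α_post−α_prior, β_post−β_prior) successes and failures.
Total across both batches: 29−12=17 detections, 43−5=38 misses.
Subtract the second batch: 17−13=4 detections and 38−15=23 misses.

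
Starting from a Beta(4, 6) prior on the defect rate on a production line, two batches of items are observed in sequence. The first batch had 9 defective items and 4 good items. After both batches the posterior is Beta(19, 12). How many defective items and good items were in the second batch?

6 defective items and 2 good items

Sequential conjugate updates are equivalent to a single update on the pooled data, so total successes = posterior α − prior α and total failures = posterior β − prior β.
Total across both batches: 19−4=15 defective items, 12−6=6 good items.
Subtract the first batch: 15−9=6 defective items and 6−4=2 good items.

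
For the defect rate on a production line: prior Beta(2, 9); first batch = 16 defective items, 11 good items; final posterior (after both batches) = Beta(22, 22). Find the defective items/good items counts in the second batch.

4 defective items and 2 good items

Sequential conjugate updates are equivalent to a single update on the pooled data, so total successes = posterior α − prior α and total failures = posterior β − prior β.
Total across both batches: 22−2=20 defective items, 22−9=13 good items.
Subtract the first batch: 20−16=4 defective items and 13−11=2 good items.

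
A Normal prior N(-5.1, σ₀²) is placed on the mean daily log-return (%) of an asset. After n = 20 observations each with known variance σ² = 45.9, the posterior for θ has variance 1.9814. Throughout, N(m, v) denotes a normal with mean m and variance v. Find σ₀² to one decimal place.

σ₀² = 14.5

Posterior precision equals prior precision plus data precision: 1/σ_n² = 1/σ₀² + n/σ².
So 1/σ₀² = 1/1.9814 − 20/45.9 = 0.504694 − 0.435730 = 0.068964.
Hence σ₀² = 1/0.068964 ≈ 14.5.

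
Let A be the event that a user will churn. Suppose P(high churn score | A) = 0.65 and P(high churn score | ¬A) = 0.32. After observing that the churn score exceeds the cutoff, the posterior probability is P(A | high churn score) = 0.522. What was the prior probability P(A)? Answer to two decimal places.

Bayes' rule in odds form gives O(A|E) = O(A)·[P(E|A)/P(E|¬A)], hence O(A) = O(A|E)/LR.
Posterior odds = 0.522/(1−0.522) = 1.0921. LR = 0.65/0.32 = 2.0312.
Prior odds = 1.0921/2.0312 = 0.5377, so P(A) = 0.5377/(1+0.5377) ≈ 0.35.

P(A) = 0.35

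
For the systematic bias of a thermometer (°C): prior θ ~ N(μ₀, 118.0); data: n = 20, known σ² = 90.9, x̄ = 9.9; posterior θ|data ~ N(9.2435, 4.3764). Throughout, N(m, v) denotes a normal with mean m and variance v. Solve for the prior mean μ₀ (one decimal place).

μ₀ = -7.8

With known observation variance, the Normal–Normal posterior has precision τ_n = τ₀ + n/σ² and mean μ_n = (τ₀μ₀ + (n/σ²)x̄)/τ_n.
Here τ₀ = 1/118.0 = 0.008475 and τ_data = 20/90.9 = 0.220022, so τ_n = 0.228497.
Rearranging for μ₀: μ₀ = (μ_n·τ_n − τ_data·x̄)/τ₀ = (9.2435·0.228497 − 0.220022·9.9) / 0.008475 = -0.066106/0.008475 ≈ -7.8.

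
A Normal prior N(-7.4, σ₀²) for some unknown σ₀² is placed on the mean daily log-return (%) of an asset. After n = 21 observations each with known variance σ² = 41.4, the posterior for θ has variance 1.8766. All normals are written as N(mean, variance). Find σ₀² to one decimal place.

Posterior precision equals prior precision plus data precision: 1/σ_n² = 1/σ₀² + n/σ².
So 1/σ₀² = 1/1.8766 − 21/41.4 = 0.532879 − 0.507246 = 0.025633.
Hence σ₀² = 1/0.025633 ≈ 39.0.

σ₀² = 39.0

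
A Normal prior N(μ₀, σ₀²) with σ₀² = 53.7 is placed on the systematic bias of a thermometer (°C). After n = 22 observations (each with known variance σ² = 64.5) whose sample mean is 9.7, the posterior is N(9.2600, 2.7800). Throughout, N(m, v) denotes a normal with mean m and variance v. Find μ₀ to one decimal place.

μ₀ = 1.2

The posterior mean is a precision-weighted average: μ_n = (τ₀μ₀ + τ_data·x̄)/(τ₀+τ_data), with τ₀=1/σ₀² and τ_data=n/σ².
Here τ₀ = 1/53.7 = 0.018622 and τ_data = 22/64.5 = 0.341085, so τ_n = 0.359707.
Rearranging for μ₀: μ₀ = (μ_n·τ_n − τ_data·x̄)/τ₀ = (9.2600·0.359707 − 0.341085·9.7) / 0.018622 = 0.022362/0.018622 ≈ 1.2.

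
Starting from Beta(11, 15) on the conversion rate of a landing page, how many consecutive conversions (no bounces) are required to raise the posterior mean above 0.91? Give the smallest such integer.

k = 141

After k conversions and 0 bounces the posterior is Beta(11+k, 15), with mean (11+k)/(11+15+k).
Set (11+k)/(26+k) > 0.91 and solve: k > (0.91·26 − 11)/(1 − 0.91) = 140.667.
The smallest integer exceeding 140.667 is 141.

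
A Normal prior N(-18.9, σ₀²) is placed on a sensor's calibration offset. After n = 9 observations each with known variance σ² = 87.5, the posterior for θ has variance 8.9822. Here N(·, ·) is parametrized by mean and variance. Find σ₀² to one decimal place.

σ₀² = 118.0

For the Normal–Normal model with known σ², precisions add: τ_n = τ₀ + n/σ².
So 1/σ₀² = 1/8.9822 − 9/87.5 = 0.111331 − 0.102857 = 0.008474.
Hence σ₀² = 1/0.008474 ≈ 118.0.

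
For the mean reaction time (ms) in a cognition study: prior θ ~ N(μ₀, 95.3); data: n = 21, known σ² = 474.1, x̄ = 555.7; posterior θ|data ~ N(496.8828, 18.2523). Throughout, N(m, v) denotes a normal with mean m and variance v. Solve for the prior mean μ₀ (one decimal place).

μ₀ = 248.6

The posterior mean is a precision-weighted average: μ_n = (τ₀μ₀ + τ_data·x̄)/(τ₀+τ_data), with τ₀=1/σ₀² and τ_data=n/σ².
Here τ₀ = 1/95.3 = 0.010493 and τ_data = 21/474.1 = 0.044294, so τ_n = 0.054787.
Rearranging for μ₀: μ₀ = (μ_n·τ_n − τ_data·x̄)/τ₀ = (496.8828·0.054787 − 0.044294·555.7) / 0.010493 = 2.608542/0.010493 ≈ 248.6.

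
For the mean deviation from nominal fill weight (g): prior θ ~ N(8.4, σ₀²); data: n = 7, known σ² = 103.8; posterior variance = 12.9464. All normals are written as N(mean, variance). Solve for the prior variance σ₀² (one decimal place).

σ₀² = 102.0

For the Normal–Normal model with known σ², precisions add: τ_n = τ₀ + n/σ².
So 1/σ₀² = 1/12.9464 − 7/103.8 = 0.077242 − 0.067437 = 0.009805.
Hence σ₀² = 1/0.009805 ≈ 102.0.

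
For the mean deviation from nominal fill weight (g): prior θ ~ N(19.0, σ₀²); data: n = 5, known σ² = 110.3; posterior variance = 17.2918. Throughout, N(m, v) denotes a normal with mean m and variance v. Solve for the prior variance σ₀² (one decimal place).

σ₀² = 80.0

For the Normal–Normal model with known σ², precisions add: τ_n = τ₀ + n/σ².
So 1/σ₀² = 1/17.2918 − 5/110.3 = 0.057831 − 0.045331 = 0.012500.
Hence σ₀² = 1/0.012500 ≈ 80.0.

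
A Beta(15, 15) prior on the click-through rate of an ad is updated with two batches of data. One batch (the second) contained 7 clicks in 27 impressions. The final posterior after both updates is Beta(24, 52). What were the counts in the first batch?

2 clicks and 17 non-clicks

Because Beta–binomial updating is additive in the counts, the combined data contributed (α_post−α_prior, β_post−β_prior) successes and failures.
Total across both batches: 24−15=9 clicks, 52−15=37 non-clicks.
Subtract the second batch: 9−7=2 clicks and 37−20=17 non-clicks.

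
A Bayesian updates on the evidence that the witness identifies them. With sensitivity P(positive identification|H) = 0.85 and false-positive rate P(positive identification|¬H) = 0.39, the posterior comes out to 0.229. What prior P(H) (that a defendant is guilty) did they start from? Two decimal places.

Bayes' rule in odds form gives O(H|E) = O(H)·[P(E|H)/P(E|¬H)], hence O(H) = O(H|E)/LR.
Posterior odds = 0.229/(1−0.229) = 0.2970. LR = 0.85/0.39 = 2.1795.
Prior odds = 0.2970/2.1795 = 0.1363, so P(H) = 0.1363/(1+0.1363) ≈ 0.12.

P(H) = 0.12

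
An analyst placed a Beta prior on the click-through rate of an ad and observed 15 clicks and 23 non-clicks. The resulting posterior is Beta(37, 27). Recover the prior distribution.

Beta(22, 4)

A Beta(α, β) prior with s successes and f failures in binomial data gives a Beta(α+s, β+f) posterior.
Subtract the data counts: 37−15=22, 27−23=4.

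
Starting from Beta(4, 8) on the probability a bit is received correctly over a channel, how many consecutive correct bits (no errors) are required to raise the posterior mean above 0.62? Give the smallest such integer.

k = 10

After k correct bits and 0 errors the posterior is Beta(4+k, 8), with mean (4+k)/(4+8+k).
Set (4+k)/(12+k) > 0.62 and solve: k > (0.62·12 − 4)/(1 − 0.62) = 9.053.
The smallest integer exceeding 9.053 is 10, and checking k=10: (14)/(22) = 0.6364 > 0.62.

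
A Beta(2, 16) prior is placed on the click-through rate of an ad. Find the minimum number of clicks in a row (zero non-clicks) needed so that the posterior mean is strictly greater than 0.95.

After k clicks and 0 non-clicks the posterior is Beta(2+k, 16), with mean (2+k)/(2+16+k).
Set (2+k)/(18+k) > 0.95 and solve: k > (0.95·18 − 2)/(1 − 0.95) = 302.000.
The smallest integer exceeding 302.000 is 303.

k = 303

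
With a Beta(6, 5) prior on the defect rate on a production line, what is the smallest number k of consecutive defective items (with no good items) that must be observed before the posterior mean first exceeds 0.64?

After k defective items and 0 good items the posterior is Beta(6+k, 5), with mean (6+k)/(6+5+k).
Set (6+k)/(11+k) > 0.64 and solve: k > (0.64·11 − 6)/(1 − 0.64) = 2.889.
The smallest integer exceeding 2.889 is 3.

k = 3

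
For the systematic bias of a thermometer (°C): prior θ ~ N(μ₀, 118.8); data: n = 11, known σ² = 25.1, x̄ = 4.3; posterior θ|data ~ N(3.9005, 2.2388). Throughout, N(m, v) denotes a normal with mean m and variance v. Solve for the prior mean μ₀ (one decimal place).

μ₀ = -16.9

With known observation variance, the Normal–Normal posterior has precision τ_n = τ₀ + n/σ² and mean μ_n = (τ₀μ₀ + (n/σ²)x̄)/τ_n.
Here τ₀ = 1/118.8 = 0.008418 and τ_data = 11/25.1 = 0.438247, so τ_n = 0.446665.
Rearranging for μ₀: μ₀ = (μ_n·τ_n − τ_data·x̄)/τ₀ = (3.9005·0.446665 − 0.438247·4.3) / 0.008418 = -0.142245/0.008418 ≈ -16.9.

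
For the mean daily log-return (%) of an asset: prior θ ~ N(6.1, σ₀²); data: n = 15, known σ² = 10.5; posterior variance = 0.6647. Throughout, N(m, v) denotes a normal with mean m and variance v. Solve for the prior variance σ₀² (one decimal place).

For the Normal–Normal model with known σ², precisions add: τ_n = τ₀ + n/σ².
So 1/σ₀² = 1/0.6647 − 15/10.5 = 1.504438 − 1.428571 = 0.075867.
Hence σ₀² = 1/0.075867 ≈ 13.2.

σ₀² = 13.2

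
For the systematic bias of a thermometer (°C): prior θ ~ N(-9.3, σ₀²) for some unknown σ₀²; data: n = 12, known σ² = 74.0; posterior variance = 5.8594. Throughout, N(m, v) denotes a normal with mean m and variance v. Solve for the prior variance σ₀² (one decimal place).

σ₀² = 117.6

Posterior precision equals prior precision plus data precision: 1/σ_n² = 1/σ₀² + n/σ².
So 1/σ₀² = 1/5.8594 − 12/74.0 = 0.170666 − 0.162162 = 0.008504.
Hence σ₀² = 1/0.008504 ≈ 117.6.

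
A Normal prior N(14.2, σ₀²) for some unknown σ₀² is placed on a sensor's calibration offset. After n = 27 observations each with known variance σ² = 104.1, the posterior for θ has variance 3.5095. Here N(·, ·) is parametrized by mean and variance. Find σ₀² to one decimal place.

σ₀² = 39.1

For the Normal–Normal model with known σ², precisions add: τ_n = τ₀ + n/σ².
So 1/σ₀² = 1/3.5095 − 27/104.1 = 0.284941 − 0.259366 = 0.025575.
Hence σ₀² = 1/0.025575 ≈ 39.1.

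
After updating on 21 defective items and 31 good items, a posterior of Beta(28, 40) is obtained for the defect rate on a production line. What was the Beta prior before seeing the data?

A Beta(a, b) prior with s successes and f failures in binomial data gives a Beta(a+s, b+f) posterior.
Subtract the data counts: 28−21=7, 40−31=9.

Beta(7, 9)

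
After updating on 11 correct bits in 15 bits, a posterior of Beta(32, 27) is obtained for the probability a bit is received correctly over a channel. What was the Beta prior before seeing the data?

Beta is conjugate to the binomial likelihood: posterior = Beta(a+s, b+f).
Subtract the data counts: 32−11=21, 27−4=23.

Beta(21, 23)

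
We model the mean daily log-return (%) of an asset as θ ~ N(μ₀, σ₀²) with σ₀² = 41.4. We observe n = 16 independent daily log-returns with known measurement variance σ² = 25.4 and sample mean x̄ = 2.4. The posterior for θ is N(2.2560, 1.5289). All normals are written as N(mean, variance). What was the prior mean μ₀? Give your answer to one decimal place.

μ₀ = -1.5

With known observation variance, the Normal–Normal posterior has precision τ_n = τ₀ + n/σ² and mean μ_n = (τ₀μ₀ + (n/σ²)x̄)/τ_n.
Here τ₀ = 1/41.4 = 0.024155 and τ_data = 16/25.4 = 0.629921, so τ_n = 0.654076.
Rearranging for μ₀: μ₀ = (μ_n·τ_n − τ_data·x̄)/τ₀ = (2.2560·0.654076 − 0.629921·2.4) / 0.024155 = -0.036215/0.024155 ≈ -1.5.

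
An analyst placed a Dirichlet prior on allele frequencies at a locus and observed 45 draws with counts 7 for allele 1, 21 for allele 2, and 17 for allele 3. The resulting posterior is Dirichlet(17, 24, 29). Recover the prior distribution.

For a Dirichlet(α) prior with multinomial counts c, the posterior is Dirichlet(α + c) componentwise.
Subtract each count from the matching posterior parameter: 17−7=10, 24−21=3, 29−17=12.

Dirichlet(10, 3, 12)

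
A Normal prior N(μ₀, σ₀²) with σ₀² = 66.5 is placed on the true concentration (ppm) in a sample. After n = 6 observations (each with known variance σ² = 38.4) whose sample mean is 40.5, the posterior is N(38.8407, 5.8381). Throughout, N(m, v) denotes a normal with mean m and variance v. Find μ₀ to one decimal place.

μ₀ = 21.6

The posterior mean is a precision-weighted average: μ_n = (τ₀μ₀ + τ_data·x̄)/(τ₀+τ_data), with τ₀=1/σ₀² and τ_data=n/σ².
Here τ₀ = 1/66.5 = 0.015038 and τ_data = 6/38.4 = 0.156250, so τ_n = 0.171288.
Rearranging for μ₀: μ₀ = (μ_n·τ_n − τ_data·x̄)/τ₀ = (38.8407·0.171288 − 0.156250·40.5) / 0.015038 = 0.324821/0.015038 ≈ 21.6.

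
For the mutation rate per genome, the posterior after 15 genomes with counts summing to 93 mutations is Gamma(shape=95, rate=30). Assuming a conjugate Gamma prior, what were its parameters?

A Gamma(α, β) prior (rate parametrization) on a Poisson rate with n observations summing to S gives posterior Gamma(α+S, β+n).
So α = 95 − 93 = 2 and β = 30 − 15 = 15.

Gamma(shape=2, rate=15)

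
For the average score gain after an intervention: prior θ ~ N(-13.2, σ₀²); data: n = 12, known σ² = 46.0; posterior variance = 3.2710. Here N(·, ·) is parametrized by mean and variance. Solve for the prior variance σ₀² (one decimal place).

Posterior precision equals prior precision plus data precision: 1/σ_n² = 1/σ₀² + n/σ².
So 1/σ₀² = 1/3.2710 − 12/46.0 = 0.305717 − 0.260870 = 0.044847.
Hence σ₀² = 1/0.044847 ≈ 22.3.

σ₀² = 22.3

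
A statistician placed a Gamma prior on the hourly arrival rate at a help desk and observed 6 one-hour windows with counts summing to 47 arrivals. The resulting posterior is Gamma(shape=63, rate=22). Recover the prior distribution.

Gamma–Poisson conjugacy: posterior shape = α + Σxᵢ, posterior rate = β + n.
So α = 63 − 47 = 16 and β = 22 − 6 = 16.

Gamma(shape=16, rate=16)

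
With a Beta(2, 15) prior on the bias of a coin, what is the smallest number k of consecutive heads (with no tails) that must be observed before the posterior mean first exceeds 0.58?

After k heads and 0 tails the posterior is Beta(2+k, 15), with mean (2+k)/(2+15+k).
Set (2+k)/(17+k) > 0.58 and solve: k > (0.58·17 − 2)/(1 − 0.58) = 18.714.
The smallest integer exceeding 18.714 is 19.

k = 19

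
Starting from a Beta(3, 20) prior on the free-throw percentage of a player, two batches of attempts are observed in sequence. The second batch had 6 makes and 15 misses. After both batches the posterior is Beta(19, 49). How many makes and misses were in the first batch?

Sequential conjugate updates are equivalent to a single update on the pooled data, so total successes = posterior α − prior α and total failures = posterior β − prior β.
Total across both batches: 19−3=16 makes, 49−20=29 misses.
Subtract the second batch: 16−6=10 makes and 29−15=14 misses.

10 makes and 14 misses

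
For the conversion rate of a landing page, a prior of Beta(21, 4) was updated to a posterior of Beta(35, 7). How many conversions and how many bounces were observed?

14 conversions and 3 bounces

A Beta(α, β) prior with s successes and f failures in binomial data gives a Beta(α+s, β+f) posterior.
So s = 35 − 21 = 14 and f = 7 − 4 = 3.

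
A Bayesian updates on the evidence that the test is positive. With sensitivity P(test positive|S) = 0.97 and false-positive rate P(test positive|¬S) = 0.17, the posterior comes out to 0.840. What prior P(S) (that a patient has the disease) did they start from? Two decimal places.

P(S) = 0.48

In odds form, posterior odds = prior odds × likelihood ratio, so prior odds = posterior odds ÷ LR.
Posterior odds = 0.840/(1−0.840) = 5.2500. LR = 0.97/0.17 = 5.7059.
Prior odds = 5.2500/5.7059 = 0.9201, so P(S) = 0.9201/(1+0.9201) ≈ 0.48.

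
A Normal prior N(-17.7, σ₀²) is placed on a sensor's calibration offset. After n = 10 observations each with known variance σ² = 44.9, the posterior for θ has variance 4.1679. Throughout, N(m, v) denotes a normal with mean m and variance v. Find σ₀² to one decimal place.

For the Normal–Normal model with known σ², precisions add: τ_n = τ₀ + n/σ².
So 1/σ₀² = 1/4.1679 − 10/44.9 = 0.239929 − 0.222717 = 0.017212.
Hence σ₀² = 1/0.017212 ≈ 58.1.

σ₀² = 58.1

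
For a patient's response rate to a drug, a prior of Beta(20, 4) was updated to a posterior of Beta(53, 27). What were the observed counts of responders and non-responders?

33 responders and 23 non-responders

Beta is conjugate to the binomial likelihood: posterior = Beta(a+s, b+f).
So s = 53 − 20 = 33 and f = 27 − 4 = 23.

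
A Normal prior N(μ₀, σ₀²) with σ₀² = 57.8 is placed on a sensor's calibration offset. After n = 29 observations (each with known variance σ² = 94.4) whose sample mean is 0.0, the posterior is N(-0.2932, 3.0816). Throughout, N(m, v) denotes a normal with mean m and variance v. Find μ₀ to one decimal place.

With known observation variance, the Normal–Normal posterior has precision τ_n = τ₀ + n/σ² and mean μ_n = (τ₀μ₀ + (n/σ²)x̄)/τ_n.
Here τ₀ = 1/57.8 = 0.017301 and τ_data = 29/94.4 = 0.307203, so τ_n = 0.324504.
Rearranging for μ₀: μ₀ = (μ_n·τ_n − τ_data·x̄)/τ₀ = (-0.2932·0.324504 − 0.307203·0.0) / 0.017301 = -0.095145/0.017301 ≈ -5.5.

μ₀ = -5.5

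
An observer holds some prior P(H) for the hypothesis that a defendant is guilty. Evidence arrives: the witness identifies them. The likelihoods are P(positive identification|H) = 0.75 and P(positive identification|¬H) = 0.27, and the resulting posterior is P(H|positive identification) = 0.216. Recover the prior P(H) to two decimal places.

Bayes' rule in odds form gives O(H|E) = O(H)·[P(E|H)/P(E|¬H)], hence O(H) = O(H|E)/LR.
Posterior odds = 0.216/(1−0.216) = 0.2755. LR = 0.75/0.27 = 2.7778.
Prior odds = 0.2755/2.7778 = 0.0992, so P(H) = 0.0992/(1+0.0992) ≈ 0.09.

P(H) = 0.09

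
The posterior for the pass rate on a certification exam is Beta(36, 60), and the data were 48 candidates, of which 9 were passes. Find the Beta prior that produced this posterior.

Beta(27, 21)

Under Beta–binomial conjugacy the posterior parameters are (α+s, β+f).
So α = 36 − 9 = 27 and β = 60 − 39 = 21.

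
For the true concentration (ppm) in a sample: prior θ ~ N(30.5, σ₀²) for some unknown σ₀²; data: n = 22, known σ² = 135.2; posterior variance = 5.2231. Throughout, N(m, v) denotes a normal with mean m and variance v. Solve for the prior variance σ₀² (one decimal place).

For the Normal–Normal model with known σ², precisions add: τ_n = τ₀ + n/σ².
So 1/σ₀² = 1/5.2231 − 22/135.2 = 0.191457 − 0.162722 = 0.028735.
Hence σ₀² = 1/0.028735 ≈ 34.8.

σ₀² = 34.8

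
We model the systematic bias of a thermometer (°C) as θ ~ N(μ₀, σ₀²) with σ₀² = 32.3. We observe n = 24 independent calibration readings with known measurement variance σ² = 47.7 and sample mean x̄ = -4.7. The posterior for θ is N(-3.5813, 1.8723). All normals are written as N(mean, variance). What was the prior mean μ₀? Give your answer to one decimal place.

The posterior mean is a precision-weighted average: μ_n = (τ₀μ₀ + τ_data·x̄)/(τ₀+τ_data), with τ₀=1/σ₀² and τ_data=n/σ².
Here τ₀ = 1/32.3 = 0.030960 and τ_data = 24/47.7 = 0.503145, so τ_n = 0.534105.
Rearranging for μ₀: μ₀ = (μ_n·τ_n − τ_data·x̄)/τ₀ = (-3.5813·0.534105 − 0.503145·-4.7) / 0.030960 = 0.451991/0.030960 ≈ 14.6.

μ₀ = 14.6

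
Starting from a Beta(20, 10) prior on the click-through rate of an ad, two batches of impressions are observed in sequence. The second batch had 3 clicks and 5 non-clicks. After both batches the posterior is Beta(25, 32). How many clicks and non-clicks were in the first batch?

2 clicks and 17 non-clicks

Because Beta–binomial updating is additive in the counts, the combined data contributed (α_post−α_prior, β_post−β_prior) successes and failures.
Total across both batches: 25−20=5 clicks, 32−10=22 non-clicks.
Subtract the second batch: 5−3=2 clicks and 22−5=17 non-clicks.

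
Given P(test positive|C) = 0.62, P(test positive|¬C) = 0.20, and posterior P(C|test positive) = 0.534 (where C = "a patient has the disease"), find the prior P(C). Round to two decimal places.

Bayes' rule in odds form gives O(C|E) = O(C)·[P(E|C)/P(E|¬C)], hence O(C) = O(C|E)/LR.
Posterior odds = 0.534/(1−0.534) = 1.1459. LR = 0.62/0.20 = 3.1000.
Prior odds = 1.1459/3.1000 = 0.3696, so P(C) = 0.3696/(1+0.3696) ≈ 0.27.

P(C) = 0.27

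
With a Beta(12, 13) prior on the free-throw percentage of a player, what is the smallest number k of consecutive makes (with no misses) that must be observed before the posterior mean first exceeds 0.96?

After k makes and 0 misses the posterior is Beta(12+k, 13), with mean (12+k)/(12+13+k).
Set (12+k)/(25+k) > 0.96 and solve: k > (0.96·25 − 12)/(1 − 0.96) = 300.000.
The smallest integer exceeding 300.000 is 301.

k = 301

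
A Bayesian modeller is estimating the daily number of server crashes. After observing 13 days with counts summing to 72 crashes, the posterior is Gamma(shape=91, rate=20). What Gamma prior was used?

Gamma(shape=19, rate=7)

A Gamma(α, β) prior (rate parametrization) on a Poisson rate with n observations summing to S gives posterior Gamma(α+S, β+n).
So α = 91 − 72 = 19 and β = 20 − 13 = 7.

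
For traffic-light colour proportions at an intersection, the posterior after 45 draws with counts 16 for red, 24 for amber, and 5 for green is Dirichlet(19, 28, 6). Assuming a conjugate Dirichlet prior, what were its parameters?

Dirichlet(3, 4, 1)

For a Dirichlet(α) prior with multinomial counts c, the posterior is Dirichlet(α + c) componentwise.
Subtract each count from the matching posterior parameter: 19−16=3, 28−24=4, 6−5=1.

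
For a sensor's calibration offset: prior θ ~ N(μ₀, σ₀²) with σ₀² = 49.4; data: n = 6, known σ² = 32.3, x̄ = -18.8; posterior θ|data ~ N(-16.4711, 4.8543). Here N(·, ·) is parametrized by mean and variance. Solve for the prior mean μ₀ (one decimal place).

The posterior mean is a precision-weighted average: μ_n = (τ₀μ₀ + τ_data·x̄)/(τ₀+τ_data), with τ₀=1/σ₀² and τ_data=n/σ².
Here τ₀ = 1/49.4 = 0.020243 and τ_data = 6/32.3 = 0.185759, so τ_n = 0.206002.
Rearranging for μ₀: μ₀ = (μ_n·τ_n − τ_data·x̄)/τ₀ = (-16.4711·0.206002 − 0.185759·-18.8) / 0.020243 = 0.099190/0.020243 ≈ 4.9.

μ₀ = 4.9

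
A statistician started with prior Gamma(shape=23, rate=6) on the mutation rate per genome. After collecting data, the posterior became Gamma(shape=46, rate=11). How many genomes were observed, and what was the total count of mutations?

A Gamma(α, β) prior (rate parametrization) on a Poisson rate with n observations summing to S gives posterior Gamma(α+S, β+n).
Matching: Σxᵢ = 46 − 23 = 23 and n = 11 − 6 = 5.

n = 5 genomes with total 23 mutations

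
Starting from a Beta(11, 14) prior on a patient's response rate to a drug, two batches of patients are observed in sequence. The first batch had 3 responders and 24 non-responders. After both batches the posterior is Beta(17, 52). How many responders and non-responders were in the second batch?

Because Beta–binomial updating is additive in the counts, the combined data contributed (α_post−α_prior, β_post−β_prior) successes and failures.
Total across both batches: 17−11=6 responders, 52−14=38 non-responders.
Subtract the first batch: 6−3=3 responders and 38−24=14 non-responders.

3 responders and 14 non-responders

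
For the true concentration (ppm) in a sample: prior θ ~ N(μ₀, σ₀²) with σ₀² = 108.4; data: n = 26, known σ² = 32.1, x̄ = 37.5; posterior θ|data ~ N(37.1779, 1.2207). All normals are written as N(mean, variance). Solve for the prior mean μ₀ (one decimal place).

With known observation variance, the Normal–Normal posterior has precision τ_n = τ₀ + n/σ² and mean μ_n = (τ₀μ₀ + (n/σ²)x̄)/τ_n.
Here τ₀ = 1/108.4 = 0.009225 and τ_data = 26/32.1 = 0.809969, so τ_n = 0.819194.
Rearranging for μ₀: μ₀ = (μ_n·τ_n − τ_data·x̄)/τ₀ = (37.1779·0.819194 − 0.809969·37.5) / 0.009225 = 0.082075/0.009225 ≈ 8.9.

μ₀ = 8.9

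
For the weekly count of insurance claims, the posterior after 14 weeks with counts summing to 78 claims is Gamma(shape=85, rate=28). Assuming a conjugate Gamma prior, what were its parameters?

Gamma(shape=7, rate=14)

A Gamma(α, β) prior (rate parametrization) on a Poisson rate with n observations summing to S gives posterior Gamma(α+S, β+n).
So α = 85 − 78 = 7 and β = 28 − 14 = 14.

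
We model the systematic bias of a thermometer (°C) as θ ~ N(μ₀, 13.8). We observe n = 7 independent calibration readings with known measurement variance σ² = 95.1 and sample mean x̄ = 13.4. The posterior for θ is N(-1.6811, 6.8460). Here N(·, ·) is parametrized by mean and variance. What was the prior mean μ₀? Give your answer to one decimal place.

μ₀ = -17.0

With known observation variance, the Normal–Normal posterior has precision τ_n = τ₀ + n/σ² and mean μ_n = (τ₀μ₀ + (n/σ²)x̄)/τ_n.
Here τ₀ = 1/13.8 = 0.072464 and τ_data = 7/95.1 = 0.073607, so τ_n = 0.146071.
Rearranging for μ₀: μ₀ = (μ_n·τ_n − τ_data·x̄)/τ₀ = (-1.6811·0.146071 − 0.073607·13.4) / 0.072464 = -1.231894/0.072464 ≈ -17.0.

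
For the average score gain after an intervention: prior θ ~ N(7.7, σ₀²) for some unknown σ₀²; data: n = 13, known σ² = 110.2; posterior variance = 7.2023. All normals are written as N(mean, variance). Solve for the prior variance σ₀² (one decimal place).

σ₀² = 47.9

For the Normal–Normal model with known σ², precisions add: τ_n = τ₀ + n/σ².
So 1/σ₀² = 1/7.2023 − 13/110.2 = 0.138845 − 0.117967 = 0.020878.
Hence σ₀² = 1/0.020878 ≈ 47.9.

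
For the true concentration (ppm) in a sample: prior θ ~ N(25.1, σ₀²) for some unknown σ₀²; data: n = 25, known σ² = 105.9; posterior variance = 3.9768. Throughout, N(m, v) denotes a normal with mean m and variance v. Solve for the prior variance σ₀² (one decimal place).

Posterior precision equals prior precision plus data precision: 1/σ_n² = 1/σ₀² + n/σ².
So 1/σ₀² = 1/3.9768 − 25/105.9 = 0.251458 − 0.236072 = 0.015386.
Hence σ₀² = 1/0.015386 ≈ 65.0.

σ₀² = 65.0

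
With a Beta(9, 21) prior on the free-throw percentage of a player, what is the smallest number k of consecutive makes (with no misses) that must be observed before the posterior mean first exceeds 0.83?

k = 94

After k makes and 0 misses the posterior is Beta(9+k, 21), with mean (9+k)/(9+21+k).
Set (9+k)/(30+k) > 0.83 and solve: k > (0.83·30 − 9)/(1 − 0.83) = 93.529.
The smallest integer exceeding 93.529 is 94, and checking k=94: (103)/(124) = 0.8306 > 0.83.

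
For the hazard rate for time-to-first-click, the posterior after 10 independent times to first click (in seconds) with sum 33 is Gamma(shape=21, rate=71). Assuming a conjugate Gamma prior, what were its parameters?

Gamma–exponential conjugacy: posterior shape = α + n, posterior rate = β + Σtᵢ.
So α = 21 − 10 = 11 and β = 71 − 33 = 38.

Gamma(shape=11, rate=38)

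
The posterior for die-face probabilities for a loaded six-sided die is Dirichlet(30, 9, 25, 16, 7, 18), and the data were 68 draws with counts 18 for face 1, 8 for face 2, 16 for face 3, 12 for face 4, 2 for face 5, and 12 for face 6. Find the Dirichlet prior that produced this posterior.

For a Dirichlet(α) prior with multinomial counts c, the posterior is Dirichlet(α + c) componentwise.
Subtract each count from the matching posterior parameter: 30−18=12, 9−8=1, 25−16=9, 16−12=4, 7−2=5, 18−12=6.

Dirichlet(12, 1, 9, 4, 5, 6)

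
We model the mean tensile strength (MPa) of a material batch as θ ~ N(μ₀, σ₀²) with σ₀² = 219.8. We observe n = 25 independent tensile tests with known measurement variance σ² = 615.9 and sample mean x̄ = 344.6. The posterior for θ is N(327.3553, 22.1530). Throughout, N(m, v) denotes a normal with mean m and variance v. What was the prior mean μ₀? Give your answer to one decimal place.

With known observation variance, the Normal–Normal posterior has precision τ_n = τ₀ + n/σ² and mean μ_n = (τ₀μ₀ + (n/σ²)x̄)/τ_n.
Here τ₀ = 1/219.8 = 0.004550 and τ_data = 25/615.9 = 0.040591, so τ_n = 0.045141.
Rearranging for μ₀: μ₀ = (μ_n·τ_n − τ_data·x̄)/τ₀ = (327.3553·0.045141 − 0.040591·344.6) / 0.004550 = 0.789487/0.004550 ≈ 173.5.

μ₀ = 173.5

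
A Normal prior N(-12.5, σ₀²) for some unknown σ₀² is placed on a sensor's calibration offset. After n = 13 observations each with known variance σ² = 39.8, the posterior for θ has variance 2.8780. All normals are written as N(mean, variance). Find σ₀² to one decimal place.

For the Normal–Normal model with known σ², precisions add: τ_n = τ₀ + n/σ².
So 1/σ₀² = 1/2.8780 − 13/39.8 = 0.347464 − 0.326633 = 0.020831.
Hence σ₀² = 1/0.020831 ≈ 48.0.

σ₀² = 48.0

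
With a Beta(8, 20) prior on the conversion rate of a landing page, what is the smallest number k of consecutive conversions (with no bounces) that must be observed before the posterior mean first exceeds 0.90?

After k conversions and 0 bounces the posterior is Beta(8+k, 20), with mean (8+k)/(8+20+k).
Set (8+k)/(28+k) > 0.90 and solve: k > (0.90·28 − 8)/(1 − 0.90) = 172.000.
The smallest integer exceeding 172.000 is 173.

k = 173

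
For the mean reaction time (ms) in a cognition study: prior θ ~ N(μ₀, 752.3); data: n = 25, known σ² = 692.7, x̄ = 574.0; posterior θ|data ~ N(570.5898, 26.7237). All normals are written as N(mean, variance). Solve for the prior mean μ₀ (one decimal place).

The posterior mean is a precision-weighted average: μ_n = (τ₀μ₀ + τ_data·x̄)/(τ₀+τ_data), with τ₀=1/σ₀² and τ_data=n/σ².
Here τ₀ = 1/752.3 = 0.001329 and τ_data = 25/692.7 = 0.036091, so τ_n = 0.037420.
Rearranging for μ₀: μ₀ = (μ_n·τ_n − τ_data·x̄)/τ₀ = (570.5898·0.037420 − 0.036091·574.0) / 0.001329 = 0.635236/0.001329 ≈ 478.0.

μ₀ = 478.0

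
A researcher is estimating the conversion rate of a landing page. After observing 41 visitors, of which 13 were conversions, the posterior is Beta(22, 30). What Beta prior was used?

Beta(9, 2)

Beta is conjugate to the binomial likelihood: posterior = Beta(a+s, b+f).
So a = 22 − 13 = 9 and b = 30 − 28 = 2.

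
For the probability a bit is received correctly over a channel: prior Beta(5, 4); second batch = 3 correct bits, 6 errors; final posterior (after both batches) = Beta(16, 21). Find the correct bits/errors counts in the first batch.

Sequential conjugate updates are equivalent to a single update on the pooled data, so total successes = posterior α − prior α and total failures = posterior β − prior β.
Total across both batches: 16−5=11 correct bits, 21−4=17 errors.
Subtract the second batch: 11−3=8 correct bits and 17−6=11 errors.

8 correct bits and 11 errors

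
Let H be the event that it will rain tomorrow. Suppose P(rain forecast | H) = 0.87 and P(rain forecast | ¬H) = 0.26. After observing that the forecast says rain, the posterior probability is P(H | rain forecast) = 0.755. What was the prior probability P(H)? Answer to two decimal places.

P(H) = 0.48

In odds form, posterior odds = prior odds × likelihood ratio, so prior odds = posterior odds ÷ LR.
Posterior odds = 0.755/(1−0.755) = 3.0816. LR = 0.87/0.26 = 3.3462.
Prior odds = 3.0816/3.3462 = 0.9209, so P(H) = 0.9209/(1+0.9209) ≈ 0.48.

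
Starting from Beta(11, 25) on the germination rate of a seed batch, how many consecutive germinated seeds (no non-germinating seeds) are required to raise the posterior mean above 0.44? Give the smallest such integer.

k = 9

After k germinated seeds and 0 non-germinating seeds the posterior is Beta(11+k, 25), with mean (11+k)/(11+25+k).
Set (11+k)/(36+k) > 0.44 and solve: k > (0.44·36 − 11)/(1 − 0.44) = 8.643.
The smallest integer exceeding 8.643 is 9.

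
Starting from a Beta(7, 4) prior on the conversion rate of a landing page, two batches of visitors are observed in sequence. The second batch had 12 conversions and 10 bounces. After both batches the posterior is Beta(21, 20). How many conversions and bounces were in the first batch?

Sequential conjugate updates are equivalent to a single update on the pooled data, so total successes = posterior α − prior α and total failures = posterior β − prior β.
Total across both batches: 21−7=14 conversions, 20−4=16 bounces.
Subtract the second batch: 14−12=2 conversions and 16−10=6 bounces.

2 conversions and 6 bounces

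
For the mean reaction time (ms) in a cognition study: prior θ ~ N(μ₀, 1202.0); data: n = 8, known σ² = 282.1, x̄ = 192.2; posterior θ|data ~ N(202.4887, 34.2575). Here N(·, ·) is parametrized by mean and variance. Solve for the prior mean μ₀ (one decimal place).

μ₀ = 553.2

With known observation variance, the Normal–Normal posterior has precision τ_n = τ₀ + n/σ² and mean μ_n = (τ₀μ₀ + (n/σ²)x̄)/τ_n.
Here τ₀ = 1/1202.0 = 0.000832 and τ_data = 8/282.1 = 0.028359, so τ_n = 0.029191.
Rearranging for μ₀: μ₀ = (μ_n·τ_n − τ_data·x̄)/τ₀ = (202.4887·0.029191 − 0.028359·192.2) / 0.000832 = 0.460248/0.000832 ≈ 553.2.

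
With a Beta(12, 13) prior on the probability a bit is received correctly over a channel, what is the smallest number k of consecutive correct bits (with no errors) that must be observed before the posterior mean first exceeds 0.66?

k = 14

After k correct bits and 0 errors the posterior is Beta(12+k, 13), with mean (12+k)/(12+13+k).
Set (12+k)/(25+k) > 0.66 and solve: k > (0.66·25 − 12)/(1 − 0.66) = 13.235.
The smallest integer exceeding 13.235 is 14, and checking k=14: (26)/(39) = 0.6667 > 0.66.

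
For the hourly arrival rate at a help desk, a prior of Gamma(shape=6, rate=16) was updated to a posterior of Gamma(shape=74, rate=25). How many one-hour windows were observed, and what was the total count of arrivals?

A Gamma(α, β) prior (rate parametrization) on a Poisson rate with n observations summing to S gives posterior Gamma(α+S, β+n).
Matching: Σxᵢ = 74 − 6 = 68 and n = 25 − 16 = 9.

n = 9 one-hour windows with total 68 arrivals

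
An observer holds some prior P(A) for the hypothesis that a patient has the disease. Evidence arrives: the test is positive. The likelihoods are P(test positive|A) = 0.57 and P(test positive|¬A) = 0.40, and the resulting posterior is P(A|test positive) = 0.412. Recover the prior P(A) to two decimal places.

P(A) = 0.33

In odds form, posterior odds = prior odds × likelihood ratio, so prior odds = posterior odds ÷ LR.
Posterior odds = 0.412/(1−0.412) = 0.7007. LR = 0.57/0.40 = 1.4250.
Prior odds = 0.7007/1.4250 = 0.4917, so P(A) = 0.4917/(1+0.4917) ≈ 0.33.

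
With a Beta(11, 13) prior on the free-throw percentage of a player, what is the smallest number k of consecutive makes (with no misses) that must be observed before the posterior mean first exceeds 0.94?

k = 193

After k makes and 0 misses the posterior is Beta(11+k, 13), with mean (11+k)/(11+13+k).
Set (11+k)/(24+k) > 0.94 and solve: k > (0.94·24 − 11)/(1 − 0.94) = 192.667.
The smallest integer exceeding 192.667 is 193.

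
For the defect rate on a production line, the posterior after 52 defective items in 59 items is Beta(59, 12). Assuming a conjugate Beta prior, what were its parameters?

Beta(7, 5)

A Beta(α, β) prior with s successes and f failures in binomial data gives a Beta(α+s, β+f) posterior.
So α = 59 − 52 = 7 and β = 12 − 7 = 5.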